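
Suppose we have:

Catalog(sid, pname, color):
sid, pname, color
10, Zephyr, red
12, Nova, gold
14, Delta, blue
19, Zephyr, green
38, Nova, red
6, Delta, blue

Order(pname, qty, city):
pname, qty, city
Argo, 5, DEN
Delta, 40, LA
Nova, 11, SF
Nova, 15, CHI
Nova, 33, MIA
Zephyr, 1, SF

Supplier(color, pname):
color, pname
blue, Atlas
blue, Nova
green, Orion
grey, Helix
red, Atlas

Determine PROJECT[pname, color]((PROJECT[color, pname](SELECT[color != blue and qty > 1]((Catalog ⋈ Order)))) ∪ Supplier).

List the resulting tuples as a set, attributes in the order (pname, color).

{(Atlas, blue), (Atlas, red), (Helix, grey), (Nova, blue), (Nova, gold), (Nova, red), (Orion, green)}

Joining Catalog and Order on pname yields {(10, Zephyr, red, 1, SF), (12, Nova, gold, 11, SF), (12, Nova, gold, 15, CHI), (12, Nova, gold, 33, MIA), (14, Delta, blue, 40, LA), (19, Zephyr, green, 1, SF), (38, Nova, red, 11, SF), (38, Nova, red, 15, CHI), (38, Nova, red, 33, MIA), (6, Delta, blue, 40, LA)}.
σ[color != blue and qty > 1]: keep tuples satisfying color != blue and qty > 1 → {(12, Nova, gold, 11, SF), (12, Nova, gold, 15, CHI), (12, Nova, gold, 33, MIA), (38, Nova, red, 11, SF), (38, Nova, red, 15, CHI), (38, Nova, red, 33, MIA)}
π_{color, pname} gives {(gold, Nova), (red, Nova)} (4 duplicate(s) eliminated).
Taking the union: {(blue, Atlas), (blue, Nova), (gold, Nova), (green, Orion), (grey, Helix), (red, Atlas), (red, Nova)}
π_{pname, color} gives {(Atlas, blue), (Atlas, red), (Helix, grey), (Nova, blue), (Nova, gold), (Nova, red), (Orion, green)}.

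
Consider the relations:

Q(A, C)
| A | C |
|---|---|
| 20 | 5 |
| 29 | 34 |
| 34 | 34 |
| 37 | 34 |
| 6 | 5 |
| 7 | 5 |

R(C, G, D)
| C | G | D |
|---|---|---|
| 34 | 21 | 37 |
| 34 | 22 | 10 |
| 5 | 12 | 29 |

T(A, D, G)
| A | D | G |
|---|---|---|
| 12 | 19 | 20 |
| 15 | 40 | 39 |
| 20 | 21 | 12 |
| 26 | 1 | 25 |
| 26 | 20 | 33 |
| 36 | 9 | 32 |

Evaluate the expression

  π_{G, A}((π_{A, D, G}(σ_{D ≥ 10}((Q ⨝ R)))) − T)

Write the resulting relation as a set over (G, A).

Q ⋈ R (natural join on C): {(20, 5, 12, 29), (29, 34, 21, 37), (29, 34, 22, 10), (34, 34, 21, 37), (34, 34, 22, 10), (37, 34, 21, 37), (37, 34, 22, 10), (6, 5, 12, 29), (7, 5, 12, 29)}
Selection D ≥ 10: {(20, 5, 12, 29), (29, 34, 21, 37), (29, 34, 22, 10), (34, 34, 21, 37), (34, 34, 22, 10), (37, 34, 21, 37), (37, 34, 22, 10), (6, 5, 12, 29), (7, 5, 12, 29)}
π[A, D, G]: project onto (A, D, G) → {(20, 29, 12), (29, 10, 22), (29, 37, 21), (34, 10, 22), (34, 37, 21), (37, 10, 22), (37, 37, 21), (6, 29, 12), (7, 29, 12)}
Difference: {(20, 29, 12), (29, 10, 22), (29, 37, 21), (34, 10, 22), (34, 37, 21), (37, 10, 22), (37, 37, 21), (6, 29, 12), (7, 29, 12)} with {(12, 19, 20), (15, 40, 39), (20, 21, 12), (26, 1, 25), (26, 20, 33), (36, 9, 32)} → {(20, 29, 12), (29, 10, 22), (29, 37, 21), (34, 10, 22), (34, 37, 21), (37, 10, 22), (37, 37, 21), (6, 29, 12), (7, 29, 12)}
π[G, A]: project onto (G, A) → {(12, 20), (12, 6), (12, 7), (21, 29), (21, 34), (21, 37), (22, 29), (22, 34), (22, 37)}

{(12, 20), (12, 6), (12, 7), (21, 29), (21, 34), (21, 37), (22, 29), (22, 34), (22, 37)}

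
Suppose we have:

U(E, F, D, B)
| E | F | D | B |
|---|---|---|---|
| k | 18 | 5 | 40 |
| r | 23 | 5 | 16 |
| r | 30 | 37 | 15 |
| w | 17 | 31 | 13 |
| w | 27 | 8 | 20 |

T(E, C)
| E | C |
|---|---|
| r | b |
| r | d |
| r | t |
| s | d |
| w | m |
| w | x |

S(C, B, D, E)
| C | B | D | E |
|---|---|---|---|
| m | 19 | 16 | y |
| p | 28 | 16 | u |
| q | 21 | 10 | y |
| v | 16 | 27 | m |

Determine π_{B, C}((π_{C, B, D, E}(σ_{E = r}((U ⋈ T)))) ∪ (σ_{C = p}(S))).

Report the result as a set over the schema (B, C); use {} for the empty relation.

{(15, b), (15, d), (15, t), (16, b), (16, d), (16, t), (28, p)}

U ⋈ T (natural join on E): {(r, 23, 5, 16, b), (r, 23, 5, 16, d), (r, 23, 5, 16, t), (r, 30, 37, 15, b), (r, 30, 37, 15, d), (r, 30, 37, 15, t), (w, 17, 31, 13, m), (w, 17, 31, 13, x), (w, 27, 8, 20, m), (w, 27, 8, 20, x)}
Selection E = r: {(r, 23, 5, 16, b), (r, 23, 5, 16, d), (r, 23, 5, 16, t), (r, 30, 37, 15, b), (r, 30, 37, 15, d), (r, 30, 37, 15, t)}
Keep only column(s) C, B, D, E: {(b, 15, 37, r), (b, 16, 5, r), (d, 15, 37, r), (d, 16, 5, r), (t, 15, 37, r), (t, 16, 5, r)}
Selection C = p: {(p, 28, 16, u)}
Set union of the two operands is {(b, 15, 37, r), (b, 16, 5, r), (d, 15, 37, r), (d, 16, 5, r), (p, 28, 16, u), (t, 15, 37, r), (t, 16, 5, r)}.
Keep only column(s) B, C: {(15, b), (15, d), (15, t), (16, b), (16, d), (16, t), (28, p)}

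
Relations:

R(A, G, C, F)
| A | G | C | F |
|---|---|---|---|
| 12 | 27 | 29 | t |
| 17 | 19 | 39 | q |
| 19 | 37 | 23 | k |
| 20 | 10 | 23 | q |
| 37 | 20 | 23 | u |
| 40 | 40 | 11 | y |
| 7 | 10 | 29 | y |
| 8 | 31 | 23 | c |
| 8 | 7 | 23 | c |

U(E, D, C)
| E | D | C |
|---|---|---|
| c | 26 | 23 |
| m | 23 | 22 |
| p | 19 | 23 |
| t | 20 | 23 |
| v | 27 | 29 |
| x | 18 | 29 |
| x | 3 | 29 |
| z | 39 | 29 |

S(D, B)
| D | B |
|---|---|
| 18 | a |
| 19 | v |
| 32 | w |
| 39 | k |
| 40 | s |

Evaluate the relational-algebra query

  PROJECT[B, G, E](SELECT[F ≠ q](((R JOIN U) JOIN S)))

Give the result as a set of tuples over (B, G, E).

{(a, 10, x), (a, 27, x), (k, 10, z), (k, 27, z), (v, 20, p), (v, 31, p), (v, 37, p), (v, 7, p)}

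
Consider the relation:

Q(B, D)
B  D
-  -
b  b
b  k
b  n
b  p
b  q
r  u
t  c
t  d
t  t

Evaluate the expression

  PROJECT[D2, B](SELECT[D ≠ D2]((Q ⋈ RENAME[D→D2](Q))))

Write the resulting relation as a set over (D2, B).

ρ[D→D2]: schema becomes (B, D2); tuples unchanged.
Joining Q and RENAME[D→D2](Q) on B yields {(b, b, b), (b, b, k), (b, b, n), (b, b, p), (b, b, q), (b, k, b), (b, k, k), (b, k, n), (b, k, p), (b, k, q), (b, n, b), (b, n, k), (b, n, n), (b, n, p), (b, n, q), (b, p, b), (b, p, k), (b, p, n), (b, p, p), (b, p, q), (b, q, b), (b, q, k), (b, q, n), (b, q, p), (b, q, q), (r, u, u), (t, c, c), (t, c, d), (t, c, t), (t, d, c), (t, d, d), (t, d, t), (t, t, c), (t, t, d), (t, t, t)}.
Apply σ_{D ≠ D2}; surviving tuples: {(b, b, k), (b, b, n), (b, b, p), (b, b, q), (b, k, b), (b, k, n), (b, k, p), (b, k, q), (b, n, b), (b, n, k), (b, n, p), (b, n, q), (b, p, b), (b, p, k), (b, p, n), (b, p, q), (b, q, b), (b, q, k), (b, q, n), (b, q, p), (t, c, d), (t, c, t), (t, d, c), (t, d, t), (t, t, c), (t, t, d)}
Keep only column(s) D2, B (18 duplicate(s) eliminated): {(b, b), (c, t), (d, t), (k, b), (n, b), (p, b), (q, b), (t, t)}

{(b, b), (c, t), (d, t), (k, b), (n, b), (p, b), (q, b), (t, t)}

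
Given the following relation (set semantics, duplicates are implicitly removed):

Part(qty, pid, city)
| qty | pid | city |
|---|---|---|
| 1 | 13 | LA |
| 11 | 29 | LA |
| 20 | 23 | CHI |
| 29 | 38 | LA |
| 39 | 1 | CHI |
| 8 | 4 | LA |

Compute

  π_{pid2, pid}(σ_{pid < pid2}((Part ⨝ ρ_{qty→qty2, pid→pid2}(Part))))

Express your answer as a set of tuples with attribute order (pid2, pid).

{(13, 4), (23, 1), (29, 13), (29, 4), (38, 13), (38, 29), (38, 4)}

ρ[qty→qty2, pid→pid2]: schema becomes (qty2, pid2, city); tuples unchanged.
Part ⋈ ρ_{qty→qty2, pid→pid2}(Part) (natural join on city): {(1, 13, LA, 1, 13), (1, 13, LA, 11, 29), (1, 13, LA, 29, 38), (1, 13, LA, 8, 4), (11, 29, LA, 1, 13), (11, 29, LA, 11, 29), (11, 29, LA, 29, 38), (11, 29, LA, 8, 4), (20, 23, CHI, 20, 23), (20, 23, CHI, 39, 1), (29, 38, LA, 1, 13), (29, 38, LA, 11, 29), (29, 38, LA, 29, 38), (29, 38, LA, 8, 4), (39, 1, CHI, 20, 23), (39, 1, CHI, 39, 1), (8, 4, LA, 1, 13), (8, 4, LA, 11, 29), (8, 4, LA, 29, 38), (8, 4, LA, 8, 4)}
Apply σ_{pid < pid2}; surviving tuples: {(1, 13, LA, 11, 29), (1, 13, LA, 29, 38), (11, 29, LA, 29, 38), (39, 1, CHI, 20, 23), (8, 4, LA, 1, 13), (8, 4, LA, 11, 29), (8, 4, LA, 29, 38)}
Keep only column(s) pid2, pid: {(13, 4), (23, 1), (29, 13), (29, 4), (38, 13), (38, 29), (38, 4)}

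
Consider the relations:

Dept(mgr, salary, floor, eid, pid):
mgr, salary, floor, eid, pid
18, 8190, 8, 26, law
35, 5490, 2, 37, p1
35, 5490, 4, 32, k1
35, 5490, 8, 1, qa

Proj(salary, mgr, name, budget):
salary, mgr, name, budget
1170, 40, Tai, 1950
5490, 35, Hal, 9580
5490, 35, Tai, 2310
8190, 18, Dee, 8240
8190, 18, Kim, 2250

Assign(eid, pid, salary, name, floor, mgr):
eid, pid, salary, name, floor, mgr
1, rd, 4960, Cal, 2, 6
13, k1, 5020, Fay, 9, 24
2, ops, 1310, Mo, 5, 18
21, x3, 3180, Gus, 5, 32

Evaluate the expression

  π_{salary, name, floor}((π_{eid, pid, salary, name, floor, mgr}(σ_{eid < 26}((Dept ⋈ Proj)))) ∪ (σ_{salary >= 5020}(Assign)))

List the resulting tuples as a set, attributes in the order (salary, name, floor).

{(5020, Fay, 9), (5490, Hal, 8), (5490, Tai, 8)}

Joining Dept and Proj on mgr, salary yields {(18, 8190, 8, 26, law, Dee, 8240), (18, 8190, 8, 26, law, Kim, 2250), (35, 5490, 2, 37, p1, Hal, 9580), (35, 5490, 2, 37, p1, Tai, 2310), (35, 5490, 4, 32, k1, Hal, 9580), (35, 5490, 4, 32, k1, Tai, 2310), (35, 5490, 8, 1, qa, Hal, 9580), (35, 5490, 8, 1, qa, Tai, 2310)}.
Filtering on eid < 26 leaves {(35, 5490, 8, 1, qa, Hal, 9580), (35, 5490, 8, 1, qa, Tai, 2310)}.
Projecting to eid, pid, salary, name, floor, mgr: {(1, qa, 5490, Hal, 8, 35), (1, qa, 5490, Tai, 8, 35)}
Filtering on salary >= 5020 leaves {(13, k1, 5020, Fay, 9, 24)}.
Union: {(1, qa, 5490, Hal, 8, 35), (1, qa, 5490, Tai, 8, 35)} with {(13, k1, 5020, Fay, 9, 24)} → {(1, qa, 5490, Hal, 8, 35), (1, qa, 5490, Tai, 8, 35), (13, k1, 5020, Fay, 9, 24)}
Projecting to salary, name, floor: {(5020, Fay, 9), (5490, Hal, 8), (5490, Tai, 8)}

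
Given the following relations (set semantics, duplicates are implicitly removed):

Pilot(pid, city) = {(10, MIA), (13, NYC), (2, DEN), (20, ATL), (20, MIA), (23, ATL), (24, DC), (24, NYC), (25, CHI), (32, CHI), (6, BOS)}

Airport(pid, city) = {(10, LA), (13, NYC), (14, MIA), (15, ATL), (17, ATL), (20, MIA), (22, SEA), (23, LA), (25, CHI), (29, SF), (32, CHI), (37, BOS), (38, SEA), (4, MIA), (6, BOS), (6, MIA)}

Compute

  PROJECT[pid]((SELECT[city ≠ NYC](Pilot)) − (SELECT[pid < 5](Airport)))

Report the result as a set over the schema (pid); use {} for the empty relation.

{10, 2, 20, 23, 24, 25, 32, 6}

Apply σ_{city ≠ NYC}; surviving tuples: {(10, MIA), (2, DEN), (20, ATL), (20, MIA), (23, ATL), (24, DC), (25, CHI), (32, CHI), (6, BOS)}
Apply σ_{pid < 5}; surviving tuples: {(4, MIA)}
Taking the difference: {(10, MIA), (2, DEN), (20, ATL), (20, MIA), (23, ATL), (24, DC), (25, CHI), (32, CHI), (6, BOS)}
π_{pid} gives {10, 2, 20, 23, 24, 25, 32, 6} (1 duplicate(s) eliminated).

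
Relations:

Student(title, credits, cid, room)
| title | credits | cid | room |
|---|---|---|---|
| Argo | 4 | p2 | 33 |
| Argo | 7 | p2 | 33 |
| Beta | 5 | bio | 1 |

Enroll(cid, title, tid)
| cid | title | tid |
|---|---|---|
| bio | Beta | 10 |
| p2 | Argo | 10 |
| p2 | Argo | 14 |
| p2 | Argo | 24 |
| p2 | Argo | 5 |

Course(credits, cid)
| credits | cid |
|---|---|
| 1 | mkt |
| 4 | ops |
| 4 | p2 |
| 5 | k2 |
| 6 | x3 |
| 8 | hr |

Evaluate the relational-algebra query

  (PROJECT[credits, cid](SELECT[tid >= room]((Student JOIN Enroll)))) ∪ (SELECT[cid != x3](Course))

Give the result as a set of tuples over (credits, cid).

{(1, mkt), (4, ops), (4, p2), (5, bio), (5, k2), (8, hr)}

Joining Student and Enroll on title, cid yields {(Argo, 4, p2, 33, 10), (Argo, 4, p2, 33, 14), (Argo, 4, p2, 33, 24), (Argo, 4, p2, 33, 5), (Argo, 7, p2, 33, 10), (Argo, 7, p2, 33, 14), (Argo, 7, p2, 33, 24), (Argo, 7, p2, 33, 5), (Beta, 5, bio, 1, 10)}.
Apply σ_{tid >= room}; surviving tuples: {(Beta, 5, bio, 1, 10)}
Projecting to credits, cid: {(5, bio)}
Apply σ_{cid != x3}; surviving tuples: {(1, mkt), (4, ops), (4, p2), (5, k2), (8, hr)}
Taking the union: {(1, mkt), (4, ops), (4, p2), (5, bio), (5, k2), (8, hr)}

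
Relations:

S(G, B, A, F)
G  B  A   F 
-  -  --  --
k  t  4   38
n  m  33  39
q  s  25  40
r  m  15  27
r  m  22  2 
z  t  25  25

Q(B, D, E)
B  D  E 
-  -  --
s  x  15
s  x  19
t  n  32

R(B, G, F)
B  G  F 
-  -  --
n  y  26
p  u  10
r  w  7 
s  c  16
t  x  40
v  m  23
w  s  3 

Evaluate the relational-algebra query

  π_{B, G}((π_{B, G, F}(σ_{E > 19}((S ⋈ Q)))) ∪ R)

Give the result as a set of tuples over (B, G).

{(n, y), (p, u), (r, w), (s, c), (t, k), (t, x), (t, z), (v, m), (w, s)}

Joining S and Q on B yields {(k, t, 4, 38, n, 32), (q, s, 25, 40, x, 15), (q, s, 25, 40, x, 19), (z, t, 25, 25, n, 32)}.
Filtering on E > 19 leaves {(k, t, 4, 38, n, 32), (z, t, 25, 25, n, 32)}.
π_{B, G, F} gives {(t, k, 38), (t, z, 25)}.
Taking the union: {(n, y, 26), (p, u, 10), (r, w, 7), (s, c, 16), (t, k, 38), (t, x, 40), (t, z, 25), (v, m, 23), (w, s, 3)}
π_{B, G} gives {(n, y), (p, u), (r, w), (s, c), (t, k), (t, x), (t, z), (v, m), (w, s)}.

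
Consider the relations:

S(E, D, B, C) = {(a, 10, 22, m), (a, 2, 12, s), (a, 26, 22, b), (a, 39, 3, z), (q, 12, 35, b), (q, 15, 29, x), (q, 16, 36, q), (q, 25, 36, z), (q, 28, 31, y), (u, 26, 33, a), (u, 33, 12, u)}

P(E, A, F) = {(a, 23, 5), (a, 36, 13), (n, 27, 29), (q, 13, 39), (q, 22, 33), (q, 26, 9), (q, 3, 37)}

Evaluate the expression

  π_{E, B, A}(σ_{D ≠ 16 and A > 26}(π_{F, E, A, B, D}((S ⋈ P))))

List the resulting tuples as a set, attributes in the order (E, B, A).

{(a, 12, 36), (a, 22, 36), (a, 3, 36)}

S ⋈ P (natural join on E): {(a, 10, 22, m, 23, 5), (a, 10, 22, m, 36, 13), (a, 2, 12, s, 23, 5), (a, 2, 12, s, 36, 13), (a, 26, 22, b, 23, 5), (a, 26, 22, b, 36, 13), (a, 39, 3, z, 23, 5), (a, 39, 3, z, 36, 13), (q, 12, 35, b, 13, 39), (q, 12, 35, b, 22, 33), (q, 12, 35, b, 26, 9), (q, 12, 35, b, 3, 37), (q, 15, 29, x, 13, 39), (q, 15, 29, x, 22, 33), (q, 15, 29, x, 26, 9), (q, 15, 29, x, 3, 37), (q, 16, 36, q, 13, 39), (q, 16, 36, q, 22, 33), (q, 16, 36, q, 26, 9), (q, 16, 36, q, 3, 37), (q, 25, 36, z, 13, 39), (q, 25, 36, z, 22, 33), (q, 25, 36, z, 26, 9), (q, 25, 36, z, 3, 37), (q, 28, 31, y, 13, 39), (q, 28, 31, y, 22, 33), (q, 28, 31, y, 26, 9), (q, 28, 31, y, 3, 37)}
Keep only column(s) F, E, A, B, D: {(13, a, 36, 12, 2), (13, a, 36, 22, 10), (13, a, 36, 22, 26), (13, a, 36, 3, 39), (33, q, 22, 29, 15), (33, q, 22, 31, 28), (33, q, 22, 35, 12), (33, q, 22, 36, 16), (33, q, 22, 36, 25), (37, q, 3, 29, 15), (37, q, 3, 31, 28), (37, q, 3, 35, 12), (37, q, 3, 36, 16), (37, q, 3, 36, 25), (39, q, 13, 29, 15), (39, q, 13, 31, 28), (39, q, 13, 35, 12), (39, q, 13, 36, 16), (39, q, 13, 36, 25), (5, a, 23, 12, 2), (5, a, 23, 22, 10), (5, a, 23, 22, 26), (5, a, 23, 3, 39), (9, q, 26, 29, 15), (9, q, 26, 31, 28), (9, q, 26, 35, 12), (9, q, 26, 36, 16), (9, q, 26, 36, 25)}
σ[D ≠ 16 and A > 26]: keep tuples satisfying D ≠ 16 and A > 26 → {(13, a, 36, 12, 2), (13, a, 36, 22, 10), (13, a, 36, 22, 26), (13, a, 36, 3, 39)}
Keep only column(s) E, B, A (1 duplicate(s) eliminated): {(a, 12, 36), (a, 22, 36), (a, 3, 36)}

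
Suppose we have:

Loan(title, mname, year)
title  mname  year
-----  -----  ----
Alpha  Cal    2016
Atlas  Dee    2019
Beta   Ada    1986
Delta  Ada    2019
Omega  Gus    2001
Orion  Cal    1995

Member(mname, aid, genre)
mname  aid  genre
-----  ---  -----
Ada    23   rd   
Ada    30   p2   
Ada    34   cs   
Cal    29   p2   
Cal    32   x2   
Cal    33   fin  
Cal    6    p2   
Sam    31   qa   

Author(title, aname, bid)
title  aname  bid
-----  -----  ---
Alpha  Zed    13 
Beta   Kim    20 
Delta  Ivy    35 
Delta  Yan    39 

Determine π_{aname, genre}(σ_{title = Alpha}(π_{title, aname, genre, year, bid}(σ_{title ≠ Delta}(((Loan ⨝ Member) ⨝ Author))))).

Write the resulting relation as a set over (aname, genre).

{(Zed, fin), (Zed, p2), (Zed, x2)}

Natural join on mname: {(Alpha, Cal, 2016, 29, p2), (Alpha, Cal, 2016, 32, x2), (Alpha, Cal, 2016, 33, fin), (Alpha, Cal, 2016, 6, p2), (Beta, Ada, 1986, 23, rd), (Beta, Ada, 1986, 30, p2), (Beta, Ada, 1986, 34, cs), (Delta, Ada, 2019, 23, rd), (Delta, Ada, 2019, 30, p2), (Delta, Ada, 2019, 34, cs), (Orion, Cal, 1995, 29, p2), (Orion, Cal, 1995, 32, x2), (Orion, Cal, 1995, 33, fin), (Orion, Cal, 1995, 6, p2)}
Natural join on title: {(Alpha, Cal, 2016, 29, p2, Zed, 13), (Alpha, Cal, 2016, 32, x2, Zed, 13), (Alpha, Cal, 2016, 33, fin, Zed, 13), (Alpha, Cal, 2016, 6, p2, Zed, 13), (Beta, Ada, 1986, 23, rd, Kim, 20), (Beta, Ada, 1986, 30, p2, Kim, 20), (Beta, Ada, 1986, 34, cs, Kim, 20), (Delta, Ada, 2019, 23, rd, Ivy, 35), (Delta, Ada, 2019, 23, rd, Yan, 39), (Delta, Ada, 2019, 30, p2, Ivy, 35), (Delta, Ada, 2019, 30, p2, Yan, 39), (Delta, Ada, 2019, 34, cs, Ivy, 35), (Delta, Ada, 2019, 34, cs, Yan, 39)}
Apply σ_{title ≠ Delta}; surviving tuples: {(Alpha, Cal, 2016, 29, p2, Zed, 13), (Alpha, Cal, 2016, 32, x2, Zed, 13), (Alpha, Cal, 2016, 33, fin, Zed, 13), (Alpha, Cal, 2016, 6, p2, Zed, 13), (Beta, Ada, 1986, 23, rd, Kim, 20), (Beta, Ada, 1986, 30, p2, Kim, 20), (Beta, Ada, 1986, 34, cs, Kim, 20)}
Keep only column(s) title, aname, genre, year, bid (1 duplicate(s) eliminated): {(Alpha, Zed, fin, 2016, 13), (Alpha, Zed, p2, 2016, 13), (Alpha, Zed, x2, 2016, 13), (Beta, Kim, cs, 1986, 20), (Beta, Kim, p2, 1986, 20), (Beta, Kim, rd, 1986, 20)}
Apply σ_{title = Alpha}; surviving tuples: {(Alpha, Zed, fin, 2016, 13), (Alpha, Zed, p2, 2016, 13), (Alpha, Zed, x2, 2016, 13)}
Keep only column(s) aname, genre: {(Zed, fin), (Zed, p2), (Zed, x2)}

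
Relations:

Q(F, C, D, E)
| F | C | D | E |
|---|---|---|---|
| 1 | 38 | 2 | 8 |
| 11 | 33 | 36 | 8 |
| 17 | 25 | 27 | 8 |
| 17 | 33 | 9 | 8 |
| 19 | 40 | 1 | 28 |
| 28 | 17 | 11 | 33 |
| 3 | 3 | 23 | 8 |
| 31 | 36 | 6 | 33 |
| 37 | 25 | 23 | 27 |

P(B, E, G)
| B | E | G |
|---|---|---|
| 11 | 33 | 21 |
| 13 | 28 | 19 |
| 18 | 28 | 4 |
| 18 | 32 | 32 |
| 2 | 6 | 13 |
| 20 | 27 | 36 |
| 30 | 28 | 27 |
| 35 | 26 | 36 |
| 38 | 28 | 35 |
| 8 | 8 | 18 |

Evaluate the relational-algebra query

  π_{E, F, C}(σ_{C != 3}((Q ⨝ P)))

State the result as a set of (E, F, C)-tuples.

{(27, 37, 25), (28, 19, 40), (33, 28, 17), (33, 31, 36), (8, 1, 38), (8, 11, 33), (8, 17, 25), (8, 17, 33)}

Joining Q and P on E yields {(1, 38, 2, 8, 8, 18), (11, 33, 36, 8, 8, 18), (17, 25, 27, 8, 8, 18), (17, 33, 9, 8, 8, 18), (19, 40, 1, 28, 13, 19), (19, 40, 1, 28, 18, 4), (19, 40, 1, 28, 30, 27), (19, 40, 1, 28, 38, 35), (28, 17, 11, 33, 11, 21), (3, 3, 23, 8, 8, 18), (31, 36, 6, 33, 11, 21), (37, 25, 23, 27, 20, 36)}.
σ[C != 3]: keep tuples satisfying C != 3 → {(1, 38, 2, 8, 8, 18), (11, 33, 36, 8, 8, 18), (17, 25, 27, 8, 8, 18), (17, 33, 9, 8, 8, 18), (19, 40, 1, 28, 13, 19), (19, 40, 1, 28, 18, 4), (19, 40, 1, 28, 30, 27), (19, 40, 1, 28, 38, 35), (28, 17, 11, 33, 11, 21), (31, 36, 6, 33, 11, 21), (37, 25, 23, 27, 20, 36)}
Projecting to E, F, C (3 duplicate(s) eliminated): {(27, 37, 25), (28, 19, 40), (33, 28, 17), (33, 31, 36), (8, 1, 38), (8, 11, 33), (8, 17, 25), (8, 17, 33)}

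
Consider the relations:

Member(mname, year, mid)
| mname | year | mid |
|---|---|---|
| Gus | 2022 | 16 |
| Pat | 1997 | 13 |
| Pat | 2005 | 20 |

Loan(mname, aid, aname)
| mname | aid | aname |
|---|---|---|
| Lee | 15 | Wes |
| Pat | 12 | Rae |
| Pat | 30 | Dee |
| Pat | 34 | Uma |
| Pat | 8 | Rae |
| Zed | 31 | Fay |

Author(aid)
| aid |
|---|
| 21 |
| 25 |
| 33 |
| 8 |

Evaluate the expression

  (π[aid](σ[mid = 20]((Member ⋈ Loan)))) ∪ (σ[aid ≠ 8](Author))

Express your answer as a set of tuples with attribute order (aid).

Natural join on mname: {(Pat, 1997, 13, 12, Rae), (Pat, 1997, 13, 30, Dee), (Pat, 1997, 13, 34, Uma), (Pat, 1997, 13, 8, Rae), (Pat, 2005, 20, 12, Rae), (Pat, 2005, 20, 30, Dee), (Pat, 2005, 20, 34, Uma), (Pat, 2005, 20, 8, Rae)}
Selection mid = 20: {(Pat, 2005, 20, 12, Rae), (Pat, 2005, 20, 30, Dee), (Pat, 2005, 20, 34, Uma), (Pat, 2005, 20, 8, Rae)}
Projecting to aid: {12, 30, 34, 8}
Selection aid ≠ 8: {21, 25, 33}
Union: {12, 30, 34, 8} with {21, 25, 33} → {12, 21, 25, 30, 33, 34, 8}

{12, 21, 25, 30, 33, 34, 8}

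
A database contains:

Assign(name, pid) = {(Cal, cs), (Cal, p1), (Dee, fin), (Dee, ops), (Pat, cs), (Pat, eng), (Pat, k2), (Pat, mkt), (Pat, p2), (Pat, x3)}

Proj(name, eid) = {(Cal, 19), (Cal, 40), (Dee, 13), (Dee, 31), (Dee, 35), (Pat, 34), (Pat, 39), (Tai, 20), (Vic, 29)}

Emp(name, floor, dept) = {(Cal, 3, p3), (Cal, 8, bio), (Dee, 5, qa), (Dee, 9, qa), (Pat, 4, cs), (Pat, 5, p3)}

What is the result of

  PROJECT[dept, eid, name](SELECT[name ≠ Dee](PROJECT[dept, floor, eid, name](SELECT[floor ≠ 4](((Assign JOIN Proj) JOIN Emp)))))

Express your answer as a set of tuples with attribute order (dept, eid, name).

Joining Assign and Proj on name yields {(Cal, cs, 19), (Cal, cs, 40), (Cal, p1, 19), (Cal, p1, 40), (Dee, fin, 13), (Dee, fin, 31), (Dee, fin, 35), (Dee, ops, 13), (Dee, ops, 31), (Dee, ops, 35), (Pat, cs, 34), (Pat, cs, 39), (Pat, eng, 34), (Pat, eng, 39), (Pat, k2, 34), (Pat, k2, 39), (Pat, mkt, 34), (Pat, mkt, 39), (Pat, p2, 34), (Pat, p2, 39), (Pat, x3, 34), (Pat, x3, 39)}.
Joining (Assign JOIN Proj) and Emp on name yields {(Cal, cs, 19, 3, p3), (Cal, cs, 19, 8, bio), (Cal, cs, 40, 3, p3), (Cal, cs, 40, 8, bio), (Cal, p1, 19, 3, p3), (Cal, p1, 19, 8, bio), (Cal, p1, 40, 3, p3), (Cal, p1, 40, 8, bio), (Dee, fin, 13, 5, qa), (Dee, fin, 13, 9, qa), (Dee, fin, 31, 5, qa), (Dee, fin, 31, 9, qa), (Dee, fin, 35, 5, qa), (Dee, fin, 35, 9, qa), (Dee, ops, 13, 5, qa), (Dee, ops, 13, 9, qa), (Dee, ops, 31, 5, qa), (Dee, ops, 31, 9, qa), (Dee, ops, 35, 5, qa), (Dee, ops, 35, 9, qa), (Pat, cs, 34, 4, cs), (Pat, cs, 34, 5, p3), (Pat, cs, 39, 4, cs), (Pat, cs, 39, 5, p3), (Pat, eng, 34, 4, cs), (Pat, eng, 34, 5, p3), (Pat, eng, 39, 4, cs), (Pat, eng, 39, 5, p3), (Pat, k2, 34, 4, cs), (Pat, k2, 34, 5, p3), (Pat, k2, 39, 4, cs), (Pat, k2, 39, 5, p3), (Pat, mkt, 34, 4, cs), (Pat, mkt, 34, 5, p3), (Pat, mkt, 39, 4, cs), (Pat, mkt, 39, 5, p3), (Pat, p2, 34, 4, cs), (Pat, p2, 34, 5, p3), (Pat, p2, 39, 4, cs), (Pat, p2, 39, 5, p3), (Pat, x3, 34, 4, cs), (Pat, x3, 34, 5, p3), (Pat, x3, 39, 4, cs), (Pat, x3, 39, 5, p3)}.
Filtering on floor ≠ 4 leaves {(Cal, cs, 19, 3, p3), (Cal, cs, 19, 8, bio), (Cal, cs, 40, 3, p3), (Cal, cs, 40, 8, bio), (Cal, p1, 19, 3, p3), (Cal, p1, 19, 8, bio), (Cal, p1, 40, 3, p3), (Cal, p1, 40, 8, bio), (Dee, fin, 13, 5, qa), (Dee, fin, 13, 9, qa), (Dee, fin, 31, 5, qa), (Dee, fin, 31, 9, qa), (Dee, fin, 35, 5, qa), (Dee, fin, 35, 9, qa), (Dee, ops, 13, 5, qa), (Dee, ops, 13, 9, qa), (Dee, ops, 31, 5, qa), (Dee, ops, 31, 9, qa), (Dee, ops, 35, 5, qa), (Dee, ops, 35, 9, qa), (Pat, cs, 34, 5, p3), (Pat, cs, 39, 5, p3), (Pat, eng, 34, 5, p3), (Pat, eng, 39, 5, p3), (Pat, k2, 34, 5, p3), (Pat, k2, 39, 5, p3), (Pat, mkt, 34, 5, p3), (Pat, mkt, 39, 5, p3), (Pat, p2, 34, 5, p3), (Pat, p2, 39, 5, p3), (Pat, x3, 34, 5, p3), (Pat, x3, 39, 5, p3)}.
π[dept, floor, eid, name]: project onto (dept, floor, eid, name) (20 duplicate(s) eliminated) → {(bio, 8, 19, Cal), (bio, 8, 40, Cal), (p3, 3, 19, Cal), (p3, 3, 40, Cal), (p3, 5, 34, Pat), (p3, 5, 39, Pat), (qa, 5, 13, Dee), (qa, 5, 31, Dee), (qa, 5, 35, Dee), (qa, 9, 13, Dee), (qa, 9, 31, Dee), (qa, 9, 35, Dee)}
Filtering on name ≠ Dee leaves {(bio, 8, 19, Cal), (bio, 8, 40, Cal), (p3, 3, 19, Cal), (p3, 3, 40, Cal), (p3, 5, 34, Pat), (p3, 5, 39, Pat)}.
π[dept, eid, name]: project onto (dept, eid, name) → {(bio, 19, Cal), (bio, 40, Cal), (p3, 19, Cal), (p3, 34, Pat), (p3, 39, Pat), (p3, 40, Cal)}

{(bio, 19, Cal), (bio, 40, Cal), (p3, 19, Cal), (p3, 34, Pat), (p3, 39, Pat), (p3, 40, Cal)}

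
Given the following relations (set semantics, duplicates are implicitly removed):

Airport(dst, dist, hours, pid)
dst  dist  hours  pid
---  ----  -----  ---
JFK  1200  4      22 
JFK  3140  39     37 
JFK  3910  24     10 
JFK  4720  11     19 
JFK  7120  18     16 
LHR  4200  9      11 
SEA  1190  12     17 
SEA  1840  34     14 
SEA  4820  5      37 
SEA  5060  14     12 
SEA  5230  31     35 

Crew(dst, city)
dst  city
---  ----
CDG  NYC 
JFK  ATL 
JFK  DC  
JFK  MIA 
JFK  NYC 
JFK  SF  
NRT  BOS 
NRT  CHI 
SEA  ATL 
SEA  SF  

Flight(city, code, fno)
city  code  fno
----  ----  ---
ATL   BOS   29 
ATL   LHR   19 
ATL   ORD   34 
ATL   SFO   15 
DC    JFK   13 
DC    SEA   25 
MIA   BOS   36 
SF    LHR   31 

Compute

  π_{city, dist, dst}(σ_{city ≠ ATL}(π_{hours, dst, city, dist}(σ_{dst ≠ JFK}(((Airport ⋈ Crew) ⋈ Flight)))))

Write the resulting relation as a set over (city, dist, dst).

{(SF, 1190, SEA), (SF, 1840, SEA), (SF, 4820, SEA), (SF, 5060, SEA), (SF, 5230, SEA)}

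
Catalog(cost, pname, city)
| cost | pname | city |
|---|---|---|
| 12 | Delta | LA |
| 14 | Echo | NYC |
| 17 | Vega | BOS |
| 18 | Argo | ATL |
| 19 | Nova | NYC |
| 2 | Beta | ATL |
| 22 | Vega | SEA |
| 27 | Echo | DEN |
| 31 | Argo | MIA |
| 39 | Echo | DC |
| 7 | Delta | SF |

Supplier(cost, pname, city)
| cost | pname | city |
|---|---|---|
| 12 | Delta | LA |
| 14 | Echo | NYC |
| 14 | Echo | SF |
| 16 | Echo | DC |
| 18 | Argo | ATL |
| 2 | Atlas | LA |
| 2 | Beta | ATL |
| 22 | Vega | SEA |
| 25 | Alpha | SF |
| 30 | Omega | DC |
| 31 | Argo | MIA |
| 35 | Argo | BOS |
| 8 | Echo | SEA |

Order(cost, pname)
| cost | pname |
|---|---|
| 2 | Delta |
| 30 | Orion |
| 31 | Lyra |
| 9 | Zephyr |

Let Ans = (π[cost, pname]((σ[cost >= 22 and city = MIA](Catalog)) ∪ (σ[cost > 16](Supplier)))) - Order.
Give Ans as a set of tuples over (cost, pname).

Filtering on cost >= 22 and city = MIA leaves {(31, Argo, MIA)}.
Filtering on cost > 16 leaves {(18, Argo, ATL), (22, Vega, SEA), (25, Alpha, SF), (30, Omega, DC), (31, Argo, MIA), (35, Argo, BOS)}.
Set union of the two operands is {(18, Argo, ATL), (22, Vega, SEA), (25, Alpha, SF), (30, Omega, DC), (31, Argo, MIA), (35, Argo, BOS)}.
Keep only column(s) cost, pname: {(18, Argo), (22, Vega), (25, Alpha), (30, Omega), (31, Argo), (35, Argo)}
Set difference of the two operands is {(18, Argo), (22, Vega), (25, Alpha), (30, Omega), (31, Argo), (35, Argo)}.

{(18, Argo), (22, Vega), (25, Alpha), (30, Omega), (31, Argo), (35, Argo)}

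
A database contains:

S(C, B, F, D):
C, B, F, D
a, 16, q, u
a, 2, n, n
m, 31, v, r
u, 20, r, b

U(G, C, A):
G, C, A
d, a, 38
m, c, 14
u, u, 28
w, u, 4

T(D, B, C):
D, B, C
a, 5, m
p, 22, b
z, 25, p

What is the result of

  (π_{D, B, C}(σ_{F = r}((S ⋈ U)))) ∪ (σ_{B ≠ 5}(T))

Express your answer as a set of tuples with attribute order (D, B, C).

{(b, 20, u), (p, 22, b), (z, 25, p)}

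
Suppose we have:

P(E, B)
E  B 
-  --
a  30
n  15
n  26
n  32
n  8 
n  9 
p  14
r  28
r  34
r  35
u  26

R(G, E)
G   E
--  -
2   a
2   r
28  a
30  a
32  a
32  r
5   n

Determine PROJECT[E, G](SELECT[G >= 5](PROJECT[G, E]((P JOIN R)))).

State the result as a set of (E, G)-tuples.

{(a, 28), (a, 30), (a, 32), (n, 5), (r, 32)}

Joining P and R on E yields {(a, 30, 2), (a, 30, 28), (a, 30, 30), (a, 30, 32), (n, 15, 5), (n, 26, 5), (n, 32, 5), (n, 8, 5), (n, 9, 5), (r, 28, 2), (r, 28, 32), (r, 34, 2), (r, 34, 32), (r, 35, 2), (r, 35, 32)}.
π[G, E]: project onto (G, E) (8 duplicate(s) eliminated) → {(2, a), (2, r), (28, a), (30, a), (32, a), (32, r), (5, n)}
Apply σ_{G >= 5}; surviving tuples: {(28, a), (30, a), (32, a), (32, r), (5, n)}
π[E, G]: project onto (E, G) → {(a, 28), (a, 30), (a, 32), (n, 5), (r, 32)}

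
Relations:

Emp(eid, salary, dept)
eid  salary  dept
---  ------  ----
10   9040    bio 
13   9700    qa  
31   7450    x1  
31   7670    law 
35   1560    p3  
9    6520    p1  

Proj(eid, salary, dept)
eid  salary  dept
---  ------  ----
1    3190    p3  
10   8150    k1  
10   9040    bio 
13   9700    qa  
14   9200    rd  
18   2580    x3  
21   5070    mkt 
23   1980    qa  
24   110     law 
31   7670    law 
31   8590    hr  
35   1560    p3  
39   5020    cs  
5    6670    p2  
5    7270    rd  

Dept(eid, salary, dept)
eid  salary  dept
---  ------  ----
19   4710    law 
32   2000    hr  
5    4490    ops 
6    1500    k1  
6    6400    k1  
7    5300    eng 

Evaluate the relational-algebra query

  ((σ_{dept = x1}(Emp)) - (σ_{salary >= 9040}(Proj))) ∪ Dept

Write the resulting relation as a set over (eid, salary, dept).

{(19, 4710, law), (31, 7450, x1), (32, 2000, hr), (5, 4490, ops), (6, 1500, k1), (6, 6400, k1), (7, 5300, eng)}

σ[dept = x1]: keep tuples satisfying dept = x1 → {(31, 7450, x1)}
σ[salary >= 9040]: keep tuples satisfying salary >= 9040 → {(10, 9040, bio), (13, 9700, qa), (14, 9200, rd)}
Set difference of the two operands is {(31, 7450, x1)}.
Set union of the two operands is {(19, 4710, law), (31, 7450, x1), (32, 2000, hr), (5, 4490, ops), (6, 1500, k1), (6, 6400, k1), (7, 5300, eng)}.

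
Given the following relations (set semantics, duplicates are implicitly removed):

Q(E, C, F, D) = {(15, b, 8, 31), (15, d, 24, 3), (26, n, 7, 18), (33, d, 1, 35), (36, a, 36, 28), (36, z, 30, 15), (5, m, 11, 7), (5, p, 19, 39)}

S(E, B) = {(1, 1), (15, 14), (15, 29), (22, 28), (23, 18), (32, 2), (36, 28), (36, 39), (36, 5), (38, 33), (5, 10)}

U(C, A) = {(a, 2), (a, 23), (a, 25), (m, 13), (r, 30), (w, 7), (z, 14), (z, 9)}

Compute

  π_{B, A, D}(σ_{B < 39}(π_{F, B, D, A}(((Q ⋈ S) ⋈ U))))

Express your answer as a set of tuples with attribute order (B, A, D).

Natural join on E: {(15, b, 8, 31, 14), (15, b, 8, 31, 29), (15, d, 24, 3, 14), (15, d, 24, 3, 29), (36, a, 36, 28, 28), (36, a, 36, 28, 39), (36, a, 36, 28, 5), (36, z, 30, 15, 28), (36, z, 30, 15, 39), (36, z, 30, 15, 5), (5, m, 11, 7, 10), (5, p, 19, 39, 10)}
Natural join on C: {(36, a, 36, 28, 28, 2), (36, a, 36, 28, 28, 23), (36, a, 36, 28, 28, 25), (36, a, 36, 28, 39, 2), (36, a, 36, 28, 39, 23), (36, a, 36, 28, 39, 25), (36, a, 36, 28, 5, 2), (36, a, 36, 28, 5, 23), (36, a, 36, 28, 5, 25), (36, z, 30, 15, 28, 14), (36, z, 30, 15, 28, 9), (36, z, 30, 15, 39, 14), (36, z, 30, 15, 39, 9), (36, z, 30, 15, 5, 14), (36, z, 30, 15, 5, 9), (5, m, 11, 7, 10, 13)}
Keep only column(s) F, B, D, A: {(11, 10, 7, 13), (30, 28, 15, 14), (30, 28, 15, 9), (30, 39, 15, 14), (30, 39, 15, 9), (30, 5, 15, 14), (30, 5, 15, 9), (36, 28, 28, 2), (36, 28, 28, 23), (36, 28, 28, 25), (36, 39, 28, 2), (36, 39, 28, 23), (36, 39, 28, 25), (36, 5, 28, 2), (36, 5, 28, 23), (36, 5, 28, 25)}
Apply σ_{B < 39}; surviving tuples: {(11, 10, 7, 13), (30, 28, 15, 14), (30, 28, 15, 9), (30, 5, 15, 14), (30, 5, 15, 9), (36, 28, 28, 2), (36, 28, 28, 23), (36, 28, 28, 25), (36, 5, 28, 2), (36, 5, 28, 23), (36, 5, 28, 25)}
Keep only column(s) B, A, D: {(10, 13, 7), (28, 14, 15), (28, 2, 28), (28, 23, 28), (28, 25, 28), (28, 9, 15), (5, 14, 15), (5, 2, 28), (5, 23, 28), (5, 25, 28), (5, 9, 15)}

{(10, 13, 7), (28, 14, 15), (28, 2, 28), (28, 23, 28), (28, 25, 28), (28, 9, 15), (5, 14, 15), (5, 2, 28), (5, 23, 28), (5, 25, 28), (5, 9, 15)}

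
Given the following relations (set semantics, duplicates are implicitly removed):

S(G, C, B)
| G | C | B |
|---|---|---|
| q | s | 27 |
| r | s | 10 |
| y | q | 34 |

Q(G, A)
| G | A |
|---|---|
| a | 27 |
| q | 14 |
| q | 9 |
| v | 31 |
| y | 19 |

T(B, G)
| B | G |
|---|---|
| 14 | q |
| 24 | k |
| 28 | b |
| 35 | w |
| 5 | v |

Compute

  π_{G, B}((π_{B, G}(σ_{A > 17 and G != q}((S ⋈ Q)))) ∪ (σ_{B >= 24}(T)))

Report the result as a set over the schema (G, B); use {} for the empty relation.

Natural join on G: {(q, s, 27, 14), (q, s, 27, 9), (y, q, 34, 19)}
σ[A > 17 and G != q]: keep tuples satisfying A > 17 and G != q → {(y, q, 34, 19)}
π_{B, G} gives {(34, y)}.
σ[B >= 24]: keep tuples satisfying B >= 24 → {(24, k), (28, b), (35, w)}
Set union of the two operands is {(24, k), (28, b), (34, y), (35, w)}.
π_{G, B} gives {(b, 28), (k, 24), (w, 35), (y, 34)}.

{(b, 28), (k, 24), (w, 35), (y, 34)}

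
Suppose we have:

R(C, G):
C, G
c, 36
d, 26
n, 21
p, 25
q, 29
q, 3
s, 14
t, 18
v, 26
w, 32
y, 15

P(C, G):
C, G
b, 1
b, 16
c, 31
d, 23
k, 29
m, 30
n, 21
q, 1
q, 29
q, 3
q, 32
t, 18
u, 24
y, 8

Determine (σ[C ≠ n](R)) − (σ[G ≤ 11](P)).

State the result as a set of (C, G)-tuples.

σ[C ≠ n]: keep tuples satisfying C ≠ n → {(c, 36), (d, 26), (p, 25), (q, 29), (q, 3), (s, 14), (t, 18), (v, 26), (w, 32), (y, 15)}
σ[G ≤ 11]: keep tuples satisfying G ≤ 11 → {(b, 1), (q, 1), (q, 3), (y, 8)}
Difference: {(c, 36), (d, 26), (p, 25), (q, 29), (q, 3), (s, 14), (t, 18), (v, 26), (w, 32), (y, 15)} with {(b, 1), (q, 1), (q, 3), (y, 8)} → {(c, 36), (d, 26), (p, 25), (q, 29), (s, 14), (t, 18), (v, 26), (w, 32), (y, 15)}

{(c, 36), (d, 26), (p, 25), (q, 29), (s, 14), (t, 18), (v, 26), (w, 32), (y, 15)}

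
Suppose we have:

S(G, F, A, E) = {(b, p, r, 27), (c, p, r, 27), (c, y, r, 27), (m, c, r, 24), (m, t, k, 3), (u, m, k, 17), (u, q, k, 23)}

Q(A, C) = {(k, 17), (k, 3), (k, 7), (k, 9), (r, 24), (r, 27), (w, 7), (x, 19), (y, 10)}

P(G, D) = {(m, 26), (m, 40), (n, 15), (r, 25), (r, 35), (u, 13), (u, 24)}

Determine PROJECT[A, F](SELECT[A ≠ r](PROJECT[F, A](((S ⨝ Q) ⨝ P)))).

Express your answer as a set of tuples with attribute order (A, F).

Natural join on A: {(b, p, r, 27, 24), (b, p, r, 27, 27), (c, p, r, 27, 24), (c, p, r, 27, 27), (c, y, r, 27, 24), (c, y, r, 27, 27), (m, c, r, 24, 24), (m, c, r, 24, 27), (m, t, k, 3, 17), (m, t, k, 3, 3), (m, t, k, 3, 7), (m, t, k, 3, 9), (u, m, k, 17, 17), (u, m, k, 17, 3), (u, m, k, 17, 7), (u, m, k, 17, 9), (u, q, k, 23, 17), (u, q, k, 23, 3), (u, q, k, 23, 7), (u, q, k, 23, 9)}
Natural join on G: {(m, c, r, 24, 24, 26), (m, c, r, 24, 24, 40), (m, c, r, 24, 27, 26), (m, c, r, 24, 27, 40), (m, t, k, 3, 17, 26), (m, t, k, 3, 17, 40), (m, t, k, 3, 3, 26), (m, t, k, 3, 3, 40), (m, t, k, 3, 7, 26), (m, t, k, 3, 7, 40), (m, t, k, 3, 9, 26), (m, t, k, 3, 9, 40), (u, m, k, 17, 17, 13), (u, m, k, 17, 17, 24), (u, m, k, 17, 3, 13), (u, m, k, 17, 3, 24), (u, m, k, 17, 7, 13), (u, m, k, 17, 7, 24), (u, m, k, 17, 9, 13), (u, m, k, 17, 9, 24), (u, q, k, 23, 17, 13), (u, q, k, 23, 17, 24), (u, q, k, 23, 3, 13), (u, q, k, 23, 3, 24), (u, q, k, 23, 7, 13), (u, q, k, 23, 7, 24), (u, q, k, 23, 9, 13), (u, q, k, 23, 9, 24)}
π[F, A]: project onto (F, A) (24 duplicate(s) eliminated) → {(c, r), (m, k), (q, k), (t, k)}
Selection A ≠ r: {(m, k), (q, k), (t, k)}
π[A, F]: project onto (A, F) → {(k, m), (k, q), (k, t)}

{(k, m), (k, q), (k, t)}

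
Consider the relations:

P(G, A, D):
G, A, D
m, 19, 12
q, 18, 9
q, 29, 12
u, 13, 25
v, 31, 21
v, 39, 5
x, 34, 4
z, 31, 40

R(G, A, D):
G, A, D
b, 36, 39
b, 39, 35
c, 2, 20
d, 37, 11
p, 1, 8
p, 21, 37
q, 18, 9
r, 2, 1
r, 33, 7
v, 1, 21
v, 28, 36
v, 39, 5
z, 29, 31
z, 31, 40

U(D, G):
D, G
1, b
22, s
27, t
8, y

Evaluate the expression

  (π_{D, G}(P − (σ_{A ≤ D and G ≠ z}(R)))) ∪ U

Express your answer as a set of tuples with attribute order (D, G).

Selection A ≤ D and G ≠ z: {(b, 36, 39), (c, 2, 20), (p, 1, 8), (p, 21, 37), (v, 1, 21), (v, 28, 36)}
Set difference of the two operands is {(m, 19, 12), (q, 18, 9), (q, 29, 12), (u, 13, 25), (v, 31, 21), (v, 39, 5), (x, 34, 4), (z, 31, 40)}.
π_{D, G} gives {(12, m), (12, q), (21, v), (25, u), (4, x), (40, z), (5, v), (9, q)}.
Set union of the two operands is {(1, b), (12, m), (12, q), (21, v), (22, s), (25, u), (27, t), (4, x), (40, z), (5, v), (8, y), (9, q)}.

{(1, b), (12, m), (12, q), (21, v), (22, s), (25, u), (27, t), (4, x), (40, z), (5, v), (8, y), (9, q)}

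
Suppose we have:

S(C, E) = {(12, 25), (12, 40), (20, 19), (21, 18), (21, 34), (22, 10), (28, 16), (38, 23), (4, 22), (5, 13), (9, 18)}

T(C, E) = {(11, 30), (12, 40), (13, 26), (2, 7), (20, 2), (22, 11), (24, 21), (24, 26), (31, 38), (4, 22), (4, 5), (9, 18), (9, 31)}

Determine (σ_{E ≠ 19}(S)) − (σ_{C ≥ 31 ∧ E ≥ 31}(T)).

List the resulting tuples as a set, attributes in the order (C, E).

Apply σ_{E ≠ 19}; surviving tuples: {(12, 25), (12, 40), (21, 18), (21, 34), (22, 10), (28, 16), (38, 23), (4, 22), (5, 13), (9, 18)}
Apply σ_{C ≥ 31 ∧ E ≥ 31}; surviving tuples: {(31, 38)}
Difference: {(12, 25), (12, 40), (21, 18), (21, 34), (22, 10), (28, 16), (38, 23), (4, 22), (5, 13), (9, 18)} with {(31, 38)} → {(12, 25), (12, 40), (21, 18), (21, 34), (22, 10), (28, 16), (38, 23), (4, 22), (5, 13), (9, 18)}

{(12, 25), (12, 40), (21, 18), (21, 34), (22, 10), (28, 16), (38, 23), (4, 22), (5, 13), (9, 18)}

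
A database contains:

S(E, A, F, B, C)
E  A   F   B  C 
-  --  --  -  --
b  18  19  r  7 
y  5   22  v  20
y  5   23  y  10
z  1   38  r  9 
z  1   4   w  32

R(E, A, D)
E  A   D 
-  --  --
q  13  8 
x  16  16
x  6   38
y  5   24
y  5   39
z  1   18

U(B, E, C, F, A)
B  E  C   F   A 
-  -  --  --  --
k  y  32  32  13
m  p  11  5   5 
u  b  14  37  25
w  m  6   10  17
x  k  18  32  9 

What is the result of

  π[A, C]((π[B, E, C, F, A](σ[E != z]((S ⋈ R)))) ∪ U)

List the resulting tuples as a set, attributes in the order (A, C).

Joining S and R on E, A yields {(y, 5, 22, v, 20, 24), (y, 5, 22, v, 20, 39), (y, 5, 23, y, 10, 24), (y, 5, 23, y, 10, 39), (z, 1, 38, r, 9, 18), (z, 1, 4, w, 32, 18)}.
Apply σ_{E != z}; surviving tuples: {(y, 5, 22, v, 20, 24), (y, 5, 22, v, 20, 39), (y, 5, 23, y, 10, 24), (y, 5, 23, y, 10, 39)}
Projecting to B, E, C, F, A (2 duplicate(s) eliminated): {(v, y, 20, 22, 5), (y, y, 10, 23, 5)}
Taking the union: {(k, y, 32, 32, 13), (m, p, 11, 5, 5), (u, b, 14, 37, 25), (v, y, 20, 22, 5), (w, m, 6, 10, 17), (x, k, 18, 32, 9), (y, y, 10, 23, 5)}
Projecting to A, C: {(13, 32), (17, 6), (25, 14), (5, 10), (5, 11), (5, 20), (9, 18)}

{(13, 32), (17, 6), (25, 14), (5, 10), (5, 11), (5, 20), (9, 18)}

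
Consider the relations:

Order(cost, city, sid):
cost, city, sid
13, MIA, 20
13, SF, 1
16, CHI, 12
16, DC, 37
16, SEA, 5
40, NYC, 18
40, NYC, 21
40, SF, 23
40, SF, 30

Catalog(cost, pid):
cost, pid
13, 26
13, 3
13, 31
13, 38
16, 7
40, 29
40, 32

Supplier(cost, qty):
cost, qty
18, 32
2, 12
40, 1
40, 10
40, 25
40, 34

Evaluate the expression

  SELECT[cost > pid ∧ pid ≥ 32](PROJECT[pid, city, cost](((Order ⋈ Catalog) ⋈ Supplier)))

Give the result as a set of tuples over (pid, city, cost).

{(32, NYC, 40), (32, SF, 40)}

Natural join on cost: {(13, MIA, 20, 26), (13, MIA, 20, 3), (13, MIA, 20, 31), (13, MIA, 20, 38), (13, SF, 1, 26), (13, SF, 1, 3), (13, SF, 1, 31), (13, SF, 1, 38), (16, CHI, 12, 7), (16, DC, 37, 7), (16, SEA, 5, 7), (40, NYC, 18, 29), (40, NYC, 18, 32), (40, NYC, 21, 29), (40, NYC, 21, 32), (40, SF, 23, 29), (40, SF, 23, 32), (40, SF, 30, 29), (40, SF, 30, 32)}
Natural join on cost: {(40, NYC, 18, 29, 1), (40, NYC, 18, 29, 10), (40, NYC, 18, 29, 25), (40, NYC, 18, 29, 34), (40, NYC, 18, 32, 1), (40, NYC, 18, 32, 10), (40, NYC, 18, 32, 25), (40, NYC, 18, 32, 34), (40, NYC, 21, 29, 1), (40, NYC, 21, 29, 10), (40, NYC, 21, 29, 25), (40, NYC, 21, 29, 34), (40, NYC, 21, 32, 1), (40, NYC, 21, 32, 10), (40, NYC, 21, 32, 25), (40, NYC, 21, 32, 34), (40, SF, 23, 29, 1), (40, SF, 23, 29, 10), (40, SF, 23, 29, 25), (40, SF, 23, 29, 34), (40, SF, 23, 32, 1), (40, SF, 23, 32, 10), (40, SF, 23, 32, 25), (40, SF, 23, 32, 34), (40, SF, 30, 29, 1), (40, SF, 30, 29, 10), (40, SF, 30, 29, 25), (40, SF, 30, 29, 34), (40, SF, 30, 32, 1), (40, SF, 30, 32, 10), (40, SF, 30, 32, 25), (40, SF, 30, 32, 34)}
Keep only column(s) pid, city, cost (28 duplicate(s) eliminated): {(29, NYC, 40), (29, SF, 40), (32, NYC, 40), (32, SF, 40)}
Filtering on cost > pid ∧ pid ≥ 32 leaves {(32, NYC, 40), (32, SF, 40)}.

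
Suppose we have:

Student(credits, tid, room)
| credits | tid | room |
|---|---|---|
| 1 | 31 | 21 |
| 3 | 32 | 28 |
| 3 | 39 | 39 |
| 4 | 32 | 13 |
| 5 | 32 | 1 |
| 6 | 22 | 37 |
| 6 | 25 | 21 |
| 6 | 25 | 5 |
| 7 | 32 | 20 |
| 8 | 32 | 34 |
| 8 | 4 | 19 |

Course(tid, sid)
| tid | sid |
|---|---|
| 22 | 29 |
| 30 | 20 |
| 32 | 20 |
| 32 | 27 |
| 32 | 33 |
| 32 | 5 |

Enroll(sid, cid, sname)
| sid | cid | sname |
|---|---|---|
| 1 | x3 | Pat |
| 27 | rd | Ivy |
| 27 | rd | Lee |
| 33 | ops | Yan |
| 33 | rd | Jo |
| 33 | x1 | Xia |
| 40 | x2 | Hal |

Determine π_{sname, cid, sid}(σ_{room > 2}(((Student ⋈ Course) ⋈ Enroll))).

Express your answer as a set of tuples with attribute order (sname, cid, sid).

Student ⋈ Course (natural join on tid): {(3, 32, 28, 20), (3, 32, 28, 27), (3, 32, 28, 33), (3, 32, 28, 5), (4, 32, 13, 20), (4, 32, 13, 27), (4, 32, 13, 33), (4, 32, 13, 5), (5, 32, 1, 20), (5, 32, 1, 27), (5, 32, 1, 33), (5, 32, 1, 5), (6, 22, 37, 29), (7, 32, 20, 20), (7, 32, 20, 27), (7, 32, 20, 33), (7, 32, 20, 5), (8, 32, 34, 20), (8, 32, 34, 27), (8, 32, 34, 33), (8, 32, 34, 5)}
(Student ⋈ Course) ⋈ Enroll (natural join on sid): {(3, 32, 28, 27, rd, Ivy), (3, 32, 28, 27, rd, Lee), (3, 32, 28, 33, ops, Yan), (3, 32, 28, 33, rd, Jo), (3, 32, 28, 33, x1, Xia), (4, 32, 13, 27, rd, Ivy), (4, 32, 13, 27, rd, Lee), (4, 32, 13, 33, ops, Yan), (4, 32, 13, 33, rd, Jo), (4, 32, 13, 33, x1, Xia), (5, 32, 1, 27, rd, Ivy), (5, 32, 1, 27, rd, Lee), (5, 32, 1, 33, ops, Yan), (5, 32, 1, 33, rd, Jo), (5, 32, 1, 33, x1, Xia), (7, 32, 20, 27, rd, Ivy), (7, 32, 20, 27, rd, Lee), (7, 32, 20, 33, ops, Yan), (7, 32, 20, 33, rd, Jo), (7, 32, 20, 33, x1, Xia), (8, 32, 34, 27, rd, Ivy), (8, 32, 34, 27, rd, Lee), (8, 32, 34, 33, ops, Yan), (8, 32, 34, 33, rd, Jo), (8, 32, 34, 33, x1, Xia)}
Selection room > 2: {(3, 32, 28, 27, rd, Ivy), (3, 32, 28, 27, rd, Lee), (3, 32, 28, 33, ops, Yan), (3, 32, 28, 33, rd, Jo), (3, 32, 28, 33, x1, Xia), (4, 32, 13, 27, rd, Ivy), (4, 32, 13, 27, rd, Lee), (4, 32, 13, 33, ops, Yan), (4, 32, 13, 33, rd, Jo), (4, 32, 13, 33, x1, Xia), (7, 32, 20, 27, rd, Ivy), (7, 32, 20, 27, rd, Lee), (7, 32, 20, 33, ops, Yan), (7, 32, 20, 33, rd, Jo), (7, 32, 20, 33, x1, Xia), (8, 32, 34, 27, rd, Ivy), (8, 32, 34, 27, rd, Lee), (8, 32, 34, 33, ops, Yan), (8, 32, 34, 33, rd, Jo), (8, 32, 34, 33, x1, Xia)}
π[sname, cid, sid]: project onto (sname, cid, sid) (15 duplicate(s) eliminated) → {(Ivy, rd, 27), (Jo, rd, 33), (Lee, rd, 27), (Xia, x1, 33), (Yan, ops, 33)}

{(Ivy, rd, 27), (Jo, rd, 33), (Lee, rd, 27), (Xia, x1, 33), (Yan, ops, 33)}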